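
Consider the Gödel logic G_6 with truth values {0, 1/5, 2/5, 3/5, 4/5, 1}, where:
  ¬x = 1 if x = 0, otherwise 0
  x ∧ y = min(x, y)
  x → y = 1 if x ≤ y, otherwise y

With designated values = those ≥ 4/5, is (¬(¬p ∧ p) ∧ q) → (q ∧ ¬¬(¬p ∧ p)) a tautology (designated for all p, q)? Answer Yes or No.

No

Counterexample: take p = 0, q = 1/5.
¬p = ¬0 = 1
¬p ∧ p = 1 ∧ 0 = 0
¬(¬p ∧ p) = ¬0 = 1
¬(¬p ∧ p) ∧ q = 1 ∧ 1/5 = 1/5
¬p = ¬0 = 1
¬p ∧ p = 1 ∧ 0 = 0
¬(¬p ∧ p) = ¬0 = 1
¬¬(¬p ∧ p) = ¬1 = 0
q ∧ ¬¬(¬p ∧ p) = 1/5 ∧ 0 = 0
(¬(¬p ∧ p) ∧ q) → (q ∧ ¬¬(¬p ∧ p)) = 1/5 → 0 = 0
This gives 0, which is below 4/5.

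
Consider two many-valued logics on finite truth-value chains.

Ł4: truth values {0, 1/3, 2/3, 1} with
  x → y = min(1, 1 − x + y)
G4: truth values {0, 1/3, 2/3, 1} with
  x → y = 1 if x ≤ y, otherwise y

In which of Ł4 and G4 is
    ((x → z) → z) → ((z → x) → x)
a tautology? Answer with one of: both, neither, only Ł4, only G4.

only Ł4

In Ł4: every assignment gives 1 — tautology.
In G4: at x = 1/3, z = 0 the value is 1/3 — not a tautology.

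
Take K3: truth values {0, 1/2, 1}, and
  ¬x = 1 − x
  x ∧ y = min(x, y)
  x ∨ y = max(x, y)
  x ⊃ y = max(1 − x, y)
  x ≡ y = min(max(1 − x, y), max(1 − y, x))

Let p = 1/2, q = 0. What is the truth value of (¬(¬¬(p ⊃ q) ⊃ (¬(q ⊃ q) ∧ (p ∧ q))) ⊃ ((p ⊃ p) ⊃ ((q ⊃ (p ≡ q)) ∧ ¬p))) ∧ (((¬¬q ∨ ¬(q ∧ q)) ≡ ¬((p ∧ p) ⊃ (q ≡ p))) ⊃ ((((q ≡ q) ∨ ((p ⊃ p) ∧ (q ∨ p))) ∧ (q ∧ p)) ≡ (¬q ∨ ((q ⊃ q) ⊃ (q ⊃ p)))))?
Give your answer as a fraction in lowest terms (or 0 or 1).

p ⊃ q = 1/2 ⊃ 0 = 1/2
¬(p ⊃ q) = ¬1/2 = 1/2
¬¬(p ⊃ q) = ¬1/2 = 1/2
q ⊃ q = 0 ⊃ 0 = 1
¬(q ⊃ q) = ¬1 = 0
p ∧ q = 1/2 ∧ 0 = 0
¬(q ⊃ q) ∧ (p ∧ q) = 0 ∧ 0 = 0
¬¬(p ⊃ q) ⊃ (¬(q ⊃ q) ∧ (p ∧ q)) = 1/2 ⊃ 0 = 1/2
¬(¬¬(p ⊃ q) ⊃ (¬(q ⊃ q) ∧ (p ∧ q))) = ¬1/2 = 1/2
p ⊃ p = 1/2 ⊃ 1/2 = 1/2
p ≡ q = 1/2 ≡ 0 = 1/2
q ⊃ (p ≡ q) = 0 ⊃ 1/2 = 1
¬p = ¬1/2 = 1/2
(q ⊃ (p ≡ q)) ∧ ¬p = 1 ∧ 1/2 = 1/2
(p ⊃ p) ⊃ ((q ⊃ (p ≡ q)) ∧ ¬p) = 1/2 ⊃ 1/2 = 1/2
¬(¬¬(p ⊃ q) ⊃ (¬(q ⊃ q) ∧ (p ∧ q))) ⊃ ((p ⊃ p) ⊃ ((q ⊃ (p ≡ q)) ∧ ¬p)) = 1/2 ⊃ 1/2 = 1/2
¬q = ¬0 = 1
¬¬q = ¬1 = 0
q ∧ q = 0 ∧ 0 = 0
¬(q ∧ q) = ¬0 = 1
¬¬q ∨ ¬(q ∧ q) = 0 ∨ 1 = 1
p ∧ p = 1/2 ∧ 1/2 = 1/2
q ≡ p = 0 ≡ 1/2 = 1/2
(p ∧ p) ⊃ (q ≡ p) = 1/2 ⊃ 1/2 = 1/2
¬((p ∧ p) ⊃ (q ≡ p)) = ¬1/2 = 1/2
(¬¬q ∨ ¬(q ∧ q)) ≡ ¬((p ∧ p) ⊃ (q ≡ p)) = 1 ≡ 1/2 = 1/2
q ≡ q = 0 ≡ 0 = 1
p ⊃ p = 1/2 ⊃ 1/2 = 1/2
q ∨ p = 0 ∨ 1/2 = 1/2
(p ⊃ p) ∧ (q ∨ p) = 1/2 ∧ 1/2 = 1/2
(q ≡ q) ∨ ((p ⊃ p) ∧ (q ∨ p)) = 1 ∨ 1/2 = 1
q ∧ p = 0 ∧ 1/2 = 0
((q ≡ q) ∨ ((p ⊃ p) ∧ (q ∨ p))) ∧ (q ∧ p) = 1 ∧ 0 = 0
¬q = ¬0 = 1
q ⊃ q = 0 ⊃ 0 = 1
q ⊃ p = 0 ⊃ 1/2 = 1
(q ⊃ q) ⊃ (q ⊃ p) = 1 ⊃ 1 = 1
¬q ∨ ((q ⊃ q) ⊃ (q ⊃ p)) = 1 ∨ 1 = 1
(((q ≡ q) ∨ ((p ⊃ p) ∧ (q ∨ p))) ∧ (q ∧ p)) ≡ (¬q ∨ ((q ⊃ q) ⊃ (q ⊃ p))) = 0 ≡ 1 = 0
((¬¬q ∨ ¬(q ∧ q)) ≡ ¬((p ∧ p) ⊃ (q ≡ p))) ⊃ ((((q ≡ q) ∨ ((p ⊃ p) ∧ (q ∨ p))) ∧ (q ∧ p)) ≡ (¬q ∨ ((q ⊃ q) ⊃ (q ⊃ p)))) = 1/2 ⊃ 0 = 1/2
(¬(¬¬(p ⊃ q) ⊃ (¬(q ⊃ q) ∧ (p ∧ q))) ⊃ ((p ⊃ p) ⊃ ((q ⊃ (p ≡ q)) ∧ ¬p))) ∧ (((¬¬q ∨ ¬(q ∧ q)) ≡ ¬((p ∧ p) ⊃ (q ≡ p))) ⊃ ((((q ≡ q) ∨ ((p ⊃ p) ∧ (q ∨ p))) ∧ (q ∧ p)) ≡ (¬q ∨ ((q ⊃ q) ⊃ (q ⊃ p))))) = 1/2 ∧ 1/2 = 1/2

1/2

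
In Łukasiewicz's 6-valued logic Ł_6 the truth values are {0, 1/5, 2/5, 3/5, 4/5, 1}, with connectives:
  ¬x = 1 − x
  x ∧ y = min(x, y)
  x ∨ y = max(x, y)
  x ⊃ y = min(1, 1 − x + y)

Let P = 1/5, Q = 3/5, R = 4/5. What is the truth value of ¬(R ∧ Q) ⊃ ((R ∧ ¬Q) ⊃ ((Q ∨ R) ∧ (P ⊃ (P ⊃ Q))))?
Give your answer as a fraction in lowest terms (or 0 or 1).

R ∧ Q = 4/5 ∧ 3/5 = 3/5
¬(R ∧ Q) = ¬3/5 = 2/5
¬Q = ¬3/5 = 2/5
R ∧ ¬Q = 4/5 ∧ 2/5 = 2/5
Q ∨ R = 3/5 ∨ 4/5 = 4/5
P ⊃ Q = 1/5 ⊃ 3/5 = 1
P ⊃ (P ⊃ Q) = 1/5 ⊃ 1 = 1
(Q ∨ R) ∧ (P ⊃ (P ⊃ Q)) = 4/5 ∧ 1 = 4/5
(R ∧ ¬Q) ⊃ ((Q ∨ R) ∧ (P ⊃ (P ⊃ Q))) = 2/5 ⊃ 4/5 = 1
¬(R ∧ Q) ⊃ ((R ∧ ¬Q) ⊃ ((Q ∨ R) ∧ (P ⊃ (P ⊃ Q)))) = 2/5 ⊃ 1 = 1

1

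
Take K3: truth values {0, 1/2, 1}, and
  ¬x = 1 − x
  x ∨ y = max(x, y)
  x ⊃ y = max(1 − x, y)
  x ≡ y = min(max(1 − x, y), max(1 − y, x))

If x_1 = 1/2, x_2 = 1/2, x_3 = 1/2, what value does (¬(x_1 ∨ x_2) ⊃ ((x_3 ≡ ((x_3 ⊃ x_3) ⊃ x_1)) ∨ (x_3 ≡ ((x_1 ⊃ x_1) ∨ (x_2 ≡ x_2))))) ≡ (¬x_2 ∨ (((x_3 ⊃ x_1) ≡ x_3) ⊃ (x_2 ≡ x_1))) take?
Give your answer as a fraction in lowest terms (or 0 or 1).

1/2

x_1 ∨ x_2 = 1/2 ∨ 1/2 = 1/2
¬(x_1 ∨ x_2) = ¬1/2 = 1/2
x_3 ⊃ x_3 = 1/2 ⊃ 1/2 = 1/2
(x_3 ⊃ x_3) ⊃ x_1 = 1/2 ⊃ 1/2 = 1/2
x_3 ≡ ((x_3 ⊃ x_3) ⊃ x_1) = 1/2 ≡ 1/2 = 1/2
x_1 ⊃ x_1 = 1/2 ⊃ 1/2 = 1/2
x_2 ≡ x_2 = 1/2 ≡ 1/2 = 1/2
(x_1 ⊃ x_1) ∨ (x_2 ≡ x_2) = 1/2 ∨ 1/2 = 1/2
x_3 ≡ ((x_1 ⊃ x_1) ∨ (x_2 ≡ x_2)) = 1/2 ≡ 1/2 = 1/2
(x_3 ≡ ((x_3 ⊃ x_3) ⊃ x_1)) ∨ (x_3 ≡ ((x_1 ⊃ x_1) ∨ (x_2 ≡ x_2))) = 1/2 ∨ 1/2 = 1/2
¬(x_1 ∨ x_2) ⊃ ((x_3 ≡ ((x_3 ⊃ x_3) ⊃ x_1)) ∨ (x_3 ≡ ((x_1 ⊃ x_1) ∨ (x_2 ≡ x_2)))) = 1/2 ⊃ 1/2 = 1/2
¬x_2 = ¬1/2 = 1/2
x_3 ⊃ x_1 = 1/2 ⊃ 1/2 = 1/2
(x_3 ⊃ x_1) ≡ x_3 = 1/2 ≡ 1/2 = 1/2
x_2 ≡ x_1 = 1/2 ≡ 1/2 = 1/2
((x_3 ⊃ x_1) ≡ x_3) ⊃ (x_2 ≡ x_1) = 1/2 ⊃ 1/2 = 1/2
¬x_2 ∨ (((x_3 ⊃ x_1) ≡ x_3) ⊃ (x_2 ≡ x_1)) = 1/2 ∨ 1/2 = 1/2
(¬(x_1 ∨ x_2) ⊃ ((x_3 ≡ ((x_3 ⊃ x_3) ⊃ x_1)) ∨ (x_3 ≡ ((x_1 ⊃ x_1) ∨ (x_2 ≡ x_2))))) ≡ (¬x_2 ∨ (((x_3 ⊃ x_1) ≡ x_3) ⊃ (x_2 ≡ x_1))) = 1/2 ≡ 1/2 = 1/2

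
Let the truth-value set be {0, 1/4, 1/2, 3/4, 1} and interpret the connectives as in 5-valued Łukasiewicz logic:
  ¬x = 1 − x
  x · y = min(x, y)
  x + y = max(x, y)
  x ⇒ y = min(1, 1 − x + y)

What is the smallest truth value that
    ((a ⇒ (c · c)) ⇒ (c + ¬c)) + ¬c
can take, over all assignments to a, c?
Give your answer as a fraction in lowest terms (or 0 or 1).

1/2

Take a = 0, c = 1/2:
c · c = 1/2 · 1/2 = 1/2
a ⇒ (c · c) = 0 ⇒ 1/2 = 1
¬c = ¬1/2 = 1/2
c + ¬c = 1/2 + 1/2 = 1/2
(a ⇒ (c · c)) ⇒ (c + ¬c) = 1 ⇒ 1/2 = 1/2
¬c = ¬1/2 = 1/2
((a ⇒ (c · c)) ⇒ (c + ¬c)) + ¬c = 1/2 + 1/2 = 1/2
No assignment yields a value below 1/2, so this is the minimum.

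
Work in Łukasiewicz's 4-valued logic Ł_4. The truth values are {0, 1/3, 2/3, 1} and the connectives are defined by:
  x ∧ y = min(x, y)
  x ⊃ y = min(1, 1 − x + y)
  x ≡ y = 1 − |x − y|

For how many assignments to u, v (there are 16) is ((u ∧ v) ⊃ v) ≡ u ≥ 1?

u = 0, v = 0 ↦ 0  <
u = 0, v = 1/3 ↦ 0  <
u = 0, v = 2/3 ↦ 0  <
u = 0, v = 1 ↦ 0  <
u = 1/3, v = 0 ↦ 1/3  <
u = 1/3, v = 1/3 ↦ 1/3  <
u = 1/3, v = 2/3 ↦ 1/3  <
u = 1/3, v = 1 ↦ 1/3  <
u = 2/3, v = 0 ↦ 2/3  <
u = 2/3, v = 1/3 ↦ 2/3  <
u = 2/3, v = 2/3 ↦ 2/3  <
u = 2/3, v = 1 ↦ 2/3  <
u = 1, v = 0 ↦ 1  ≥
u = 1, v = 1/3 ↦ 1  ≥
u = 1, v = 2/3 ↦ 1  ≥
u = 1, v = 1 ↦ 1  ≥
So 4 of the 16 assignments meet the threshold.

4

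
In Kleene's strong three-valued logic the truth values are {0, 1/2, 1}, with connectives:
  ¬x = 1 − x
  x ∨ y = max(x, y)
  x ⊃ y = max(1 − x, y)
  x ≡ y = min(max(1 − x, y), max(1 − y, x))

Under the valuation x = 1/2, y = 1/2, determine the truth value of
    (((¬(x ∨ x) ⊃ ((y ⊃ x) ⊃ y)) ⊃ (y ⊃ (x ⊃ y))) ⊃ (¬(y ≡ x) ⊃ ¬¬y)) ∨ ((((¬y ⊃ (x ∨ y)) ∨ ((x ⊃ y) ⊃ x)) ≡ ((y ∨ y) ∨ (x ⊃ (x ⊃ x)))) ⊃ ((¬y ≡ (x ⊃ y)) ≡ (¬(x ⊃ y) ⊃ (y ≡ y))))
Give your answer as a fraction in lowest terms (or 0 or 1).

1/2

x ∨ x = 1/2 ∨ 1/2 = 1/2
¬(x ∨ x) = ¬1/2 = 1/2
y ⊃ x = 1/2 ⊃ 1/2 = 1/2
(y ⊃ x) ⊃ y = 1/2 ⊃ 1/2 = 1/2
¬(x ∨ x) ⊃ ((y ⊃ x) ⊃ y) = 1/2 ⊃ 1/2 = 1/2
x ⊃ y = 1/2 ⊃ 1/2 = 1/2
y ⊃ (x ⊃ y) = 1/2 ⊃ 1/2 = 1/2
(¬(x ∨ x) ⊃ ((y ⊃ x) ⊃ y)) ⊃ (y ⊃ (x ⊃ y)) = 1/2 ⊃ 1/2 = 1/2
y ≡ x = 1/2 ≡ 1/2 = 1/2
¬(y ≡ x) = ¬1/2 = 1/2
¬y = ¬1/2 = 1/2
¬¬y = ¬1/2 = 1/2
¬(y ≡ x) ⊃ ¬¬y = 1/2 ⊃ 1/2 = 1/2
((¬(x ∨ x) ⊃ ((y ⊃ x) ⊃ y)) ⊃ (y ⊃ (x ⊃ y))) ⊃ (¬(y ≡ x) ⊃ ¬¬y) = 1/2 ⊃ 1/2 = 1/2
¬y = ¬1/2 = 1/2
x ∨ y = 1/2 ∨ 1/2 = 1/2
¬y ⊃ (x ∨ y) = 1/2 ⊃ 1/2 = 1/2
x ⊃ y = 1/2 ⊃ 1/2 = 1/2
(x ⊃ y) ⊃ x = 1/2 ⊃ 1/2 = 1/2
(¬y ⊃ (x ∨ y)) ∨ ((x ⊃ y) ⊃ x) = 1/2 ∨ 1/2 = 1/2
y ∨ y = 1/2 ∨ 1/2 = 1/2
x ⊃ x = 1/2 ⊃ 1/2 = 1/2
x ⊃ (x ⊃ x) = 1/2 ⊃ 1/2 = 1/2
(y ∨ y) ∨ (x ⊃ (x ⊃ x)) = 1/2 ∨ 1/2 = 1/2
((¬y ⊃ (x ∨ y)) ∨ ((x ⊃ y) ⊃ x)) ≡ ((y ∨ y) ∨ (x ⊃ (x ⊃ x))) = 1/2 ≡ 1/2 = 1/2
¬y = ¬1/2 = 1/2
x ⊃ y = 1/2 ⊃ 1/2 = 1/2
¬y ≡ (x ⊃ y) = 1/2 ≡ 1/2 = 1/2
x ⊃ y = 1/2 ⊃ 1/2 = 1/2
¬(x ⊃ y) = ¬1/2 = 1/2
y ≡ y = 1/2 ≡ 1/2 = 1/2
¬(x ⊃ y) ⊃ (y ≡ y) = 1/2 ⊃ 1/2 = 1/2
(¬y ≡ (x ⊃ y)) ≡ (¬(x ⊃ y) ⊃ (y ≡ y)) = 1/2 ≡ 1/2 = 1/2
(((¬y ⊃ (x ∨ y)) ∨ ((x ⊃ y) ⊃ x)) ≡ ((y ∨ y) ∨ (x ⊃ (x ⊃ x)))) ⊃ ((¬y ≡ (x ⊃ y)) ≡ (¬(x ⊃ y) ⊃ (y ≡ y))) = 1/2 ⊃ 1/2 = 1/2
(((¬(x ∨ x) ⊃ ((y ⊃ x) ⊃ y)) ⊃ (y ⊃ (x ⊃ y))) ⊃ (¬(y ≡ x) ⊃ ¬¬y)) ∨ ((((¬y ⊃ (x ∨ y)) ∨ ((x ⊃ y) ⊃ x)) ≡ ((y ∨ y) ∨ (x ⊃ (x ⊃ x)))) ⊃ ((¬y ≡ (x ⊃ y)) ≡ (¬(x ⊃ y) ⊃ (y ≡ y)))) = 1/2 ∨ 1/2 = 1/2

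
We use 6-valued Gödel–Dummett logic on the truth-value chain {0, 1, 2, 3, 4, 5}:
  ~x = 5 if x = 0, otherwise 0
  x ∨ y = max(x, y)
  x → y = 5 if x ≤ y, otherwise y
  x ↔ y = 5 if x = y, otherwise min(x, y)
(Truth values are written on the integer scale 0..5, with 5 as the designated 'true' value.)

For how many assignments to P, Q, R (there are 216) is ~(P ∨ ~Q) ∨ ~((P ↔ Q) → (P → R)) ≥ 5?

55

value 5: 55 assignments (counts)
value 0: 161 assignments
So 55 of the 216 assignments meet the threshold.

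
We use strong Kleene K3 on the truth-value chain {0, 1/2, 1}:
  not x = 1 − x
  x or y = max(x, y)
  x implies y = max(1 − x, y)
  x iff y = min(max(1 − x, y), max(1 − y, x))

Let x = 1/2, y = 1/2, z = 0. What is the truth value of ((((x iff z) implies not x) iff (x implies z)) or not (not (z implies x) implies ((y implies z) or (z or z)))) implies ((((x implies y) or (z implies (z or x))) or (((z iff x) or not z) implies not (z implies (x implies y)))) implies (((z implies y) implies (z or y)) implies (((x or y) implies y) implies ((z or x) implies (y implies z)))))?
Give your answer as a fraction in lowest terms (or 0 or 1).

1/2

x iff z = 1/2 iff 0 = 1/2
not x = not 1/2 = 1/2
(x iff z) implies not x = 1/2 implies 1/2 = 1/2
x implies z = 1/2 implies 0 = 1/2
((x iff z) implies not x) iff (x implies z) = 1/2 iff 1/2 = 1/2
z implies x = 0 implies 1/2 = 1
not (z implies x) = not 1 = 0
y implies z = 1/2 implies 0 = 1/2
z or z = 0 or 0 = 0
(y implies z) or (z or z) = 1/2 or 0 = 1/2
not (z implies x) implies ((y implies z) or (z or z)) = 0 implies 1/2 = 1
not (not (z implies x) implies ((y implies z) or (z or z))) = not 1 = 0
(((x iff z) implies not x) iff (x implies z)) or not (not (z implies x) implies ((y implies z) or (z or z))) = 1/2 or 0 = 1/2
x implies y = 1/2 implies 1/2 = 1/2
z or x = 0 or 1/2 = 1/2
z implies (z or x) = 0 implies 1/2 = 1
(x implies y) or (z implies (z or x)) = 1/2 or 1 = 1
z iff x = 0 iff 1/2 = 1/2
not z = not 0 = 1
(z iff x) or not z = 1/2 or 1 = 1
x implies y = 1/2 implies 1/2 = 1/2
z implies (x implies y) = 0 implies 1/2 = 1
not (z implies (x implies y)) = not 1 = 0
((z iff x) or not z) implies not (z implies (x implies y)) = 1 implies 0 = 0
((x implies y) or (z implies (z or x))) or (((z iff x) or not z) implies not (z implies (x implies y))) = 1 or 0 = 1
z implies y = 0 implies 1/2 = 1
z or y = 0 or 1/2 = 1/2
(z implies y) implies (z or y) = 1 implies 1/2 = 1/2
x or y = 1/2 or 1/2 = 1/2
(x or y) implies y = 1/2 implies 1/2 = 1/2
z or x = 0 or 1/2 = 1/2
y implies z = 1/2 implies 0 = 1/2
(z or x) implies (y implies z) = 1/2 implies 1/2 = 1/2
((x or y) implies y) implies ((z or x) implies (y implies z)) = 1/2 implies 1/2 = 1/2
((z implies y) implies (z or y)) implies (((x or y) implies y) implies ((z or x) implies (y implies z))) = 1/2 implies 1/2 = 1/2
(((x implies y) or (z implies (z or x))) or (((z iff x) or not z) implies not (z implies (x implies y)))) implies (((z implies y) implies (z or y)) implies (((x or y) implies y) implies ((z or x) implies (y implies z)))) = 1 implies 1/2 = 1/2
((((x iff z) implies not x) iff (x implies z)) or not (not (z implies x) implies ((y implies z) or (z or z)))) implies ((((x implies y) or (z implies (z or x))) or (((z iff x) or not z) implies not (z implies (x implies y)))) implies (((z implies y) implies (z or y)) implies (((x or y) implies y) implies ((z or x) implies (y implies z))))) = 1/2 implies 1/2 = 1/2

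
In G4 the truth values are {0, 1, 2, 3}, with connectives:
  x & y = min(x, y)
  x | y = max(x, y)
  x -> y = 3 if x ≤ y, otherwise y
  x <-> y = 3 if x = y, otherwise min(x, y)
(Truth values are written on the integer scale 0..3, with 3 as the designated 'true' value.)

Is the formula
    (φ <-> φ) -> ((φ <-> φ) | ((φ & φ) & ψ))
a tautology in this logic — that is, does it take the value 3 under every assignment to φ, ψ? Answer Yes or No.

φ = 0, ψ = 0 ↦ 3
φ = 0, ψ = 1 ↦ 3
φ = 0, ψ = 2 ↦ 3
φ = 0, ψ = 3 ↦ 3
φ = 1, ψ = 0 ↦ 3
φ = 1, ψ = 1 ↦ 3
φ = 1, ψ = 2 ↦ 3
φ = 1, ψ = 3 ↦ 3
φ = 2, ψ = 0 ↦ 3
φ = 2, ψ = 1 ↦ 3
φ = 2, ψ = 2 ↦ 3
φ = 2, ψ = 3 ↦ 3
φ = 3, ψ = 0 ↦ 3
φ = 3, ψ = 1 ↦ 3
φ = 3, ψ = 2 ↦ 3
φ = 3, ψ = 3 ↦ 3
Every assignment gives a value ≥ 3.

Yes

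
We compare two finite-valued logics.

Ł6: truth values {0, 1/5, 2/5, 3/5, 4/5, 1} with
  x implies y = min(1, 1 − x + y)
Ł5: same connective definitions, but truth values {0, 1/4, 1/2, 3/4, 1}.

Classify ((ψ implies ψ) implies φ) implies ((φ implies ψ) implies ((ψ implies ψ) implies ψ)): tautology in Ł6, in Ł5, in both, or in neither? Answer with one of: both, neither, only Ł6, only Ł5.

both

In Ł6: every assignment gives 1 — tautology.
In Ł5: every assignment gives 1 — tautology.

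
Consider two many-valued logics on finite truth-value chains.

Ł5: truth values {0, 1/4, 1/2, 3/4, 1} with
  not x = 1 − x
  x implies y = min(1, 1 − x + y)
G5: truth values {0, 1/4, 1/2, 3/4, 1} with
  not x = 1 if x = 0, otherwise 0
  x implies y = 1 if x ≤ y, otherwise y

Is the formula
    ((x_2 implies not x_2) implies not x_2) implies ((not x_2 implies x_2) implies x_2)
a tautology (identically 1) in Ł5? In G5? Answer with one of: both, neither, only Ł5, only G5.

only Ł5

In Ł5: every assignment gives 1 — tautology.
In G5: at x_2 = 1/4 the value is 1/4 — not a tautology.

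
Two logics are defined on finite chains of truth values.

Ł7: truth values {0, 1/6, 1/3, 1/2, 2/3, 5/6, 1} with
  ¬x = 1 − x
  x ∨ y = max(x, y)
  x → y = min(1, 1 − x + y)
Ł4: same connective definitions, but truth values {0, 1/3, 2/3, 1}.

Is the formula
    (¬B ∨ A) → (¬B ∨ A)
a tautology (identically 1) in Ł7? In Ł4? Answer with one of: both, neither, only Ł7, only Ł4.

In Ł7: every assignment gives 1 — tautology.
In Ł4: every assignment gives 1 — tautology.

both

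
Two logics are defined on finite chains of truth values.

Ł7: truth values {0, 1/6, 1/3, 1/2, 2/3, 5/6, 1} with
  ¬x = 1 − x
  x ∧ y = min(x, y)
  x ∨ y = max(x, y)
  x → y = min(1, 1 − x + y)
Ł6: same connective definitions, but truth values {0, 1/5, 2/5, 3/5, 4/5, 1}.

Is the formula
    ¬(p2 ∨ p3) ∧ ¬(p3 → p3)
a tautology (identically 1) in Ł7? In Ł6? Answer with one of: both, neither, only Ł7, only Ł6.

neither

In Ł7: at p2 = 0, p3 = 0 the value is 0 — not a tautology.
In Ł6: at p2 = 0, p3 = 0 the value is 0 — not a tautology.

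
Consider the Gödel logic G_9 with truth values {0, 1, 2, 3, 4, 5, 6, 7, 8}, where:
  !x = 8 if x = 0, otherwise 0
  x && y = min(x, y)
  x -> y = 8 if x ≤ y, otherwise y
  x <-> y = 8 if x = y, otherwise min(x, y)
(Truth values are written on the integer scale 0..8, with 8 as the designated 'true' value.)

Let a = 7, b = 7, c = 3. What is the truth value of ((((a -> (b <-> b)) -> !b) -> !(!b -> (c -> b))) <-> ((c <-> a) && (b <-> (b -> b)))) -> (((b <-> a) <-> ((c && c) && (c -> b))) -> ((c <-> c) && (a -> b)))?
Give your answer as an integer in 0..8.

b <-> b = 7 <-> 7 = 8
a -> (b <-> b) = 7 -> 8 = 8
!b = !7 = 0
(a -> (b <-> b)) -> !b = 8 -> 0 = 0
!b = !7 = 0
c -> b = 3 -> 7 = 8
!b -> (c -> b) = 0 -> 8 = 8
!(!b -> (c -> b)) = !8 = 0
((a -> (b <-> b)) -> !b) -> !(!b -> (c -> b)) = 0 -> 0 = 8
c <-> a = 3 <-> 7 = 3
b -> b = 7 -> 7 = 8
b <-> (b -> b) = 7 <-> 8 = 7
(c <-> a) && (b <-> (b -> b)) = 3 && 7 = 3
(((a -> (b <-> b)) -> !b) -> !(!b -> (c -> b))) <-> ((c <-> a) && (b <-> (b -> b))) = 8 <-> 3 = 3
b <-> a = 7 <-> 7 = 8
c && c = 3 && 3 = 3
c -> b = 3 -> 7 = 8
(c && c) && (c -> b) = 3 && 8 = 3
(b <-> a) <-> ((c && c) && (c -> b)) = 8 <-> 3 = 3
c <-> c = 3 <-> 3 = 8
a -> b = 7 -> 7 = 8
(c <-> c) && (a -> b) = 8 && 8 = 8
((b <-> a) <-> ((c && c) && (c -> b))) -> ((c <-> c) && (a -> b)) = 3 -> 8 = 8
((((a -> (b <-> b)) -> !b) -> !(!b -> (c -> b))) <-> ((c <-> a) && (b <-> (b -> b)))) -> (((b <-> a) <-> ((c && c) && (c -> b))) -> ((c <-> c) && (a -> b))) = 3 -> 8 = 8

8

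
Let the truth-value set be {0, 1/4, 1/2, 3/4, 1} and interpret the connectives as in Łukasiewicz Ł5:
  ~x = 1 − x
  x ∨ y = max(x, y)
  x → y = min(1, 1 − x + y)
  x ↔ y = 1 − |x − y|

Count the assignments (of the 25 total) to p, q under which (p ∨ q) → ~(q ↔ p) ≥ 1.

9

value 1: 9 assignments (counts)
value 3/4: 7 assignments
value 1/2: 5 assignments
value 1/4: 3 assignments
value 0: 1 assignment
So 9 of the 25 assignments meet the threshold.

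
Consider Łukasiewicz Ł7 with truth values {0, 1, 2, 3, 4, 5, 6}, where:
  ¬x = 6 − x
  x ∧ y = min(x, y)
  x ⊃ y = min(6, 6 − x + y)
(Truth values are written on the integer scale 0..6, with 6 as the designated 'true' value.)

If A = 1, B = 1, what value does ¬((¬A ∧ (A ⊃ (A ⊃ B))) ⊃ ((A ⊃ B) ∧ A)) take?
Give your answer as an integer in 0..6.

4

¬A = ¬1 = 5
A ⊃ B = 1 ⊃ 1 = 6
A ⊃ (A ⊃ B) = 1 ⊃ 6 = 6
¬A ∧ (A ⊃ (A ⊃ B)) = 5 ∧ 6 = 5
A ⊃ B = 1 ⊃ 1 = 6
(A ⊃ B) ∧ A = 6 ∧ 1 = 1
(¬A ∧ (A ⊃ (A ⊃ B))) ⊃ ((A ⊃ B) ∧ A) = 5 ⊃ 1 = 2
¬((¬A ∧ (A ⊃ (A ⊃ B))) ⊃ ((A ⊃ B) ∧ A)) = ¬2 = 4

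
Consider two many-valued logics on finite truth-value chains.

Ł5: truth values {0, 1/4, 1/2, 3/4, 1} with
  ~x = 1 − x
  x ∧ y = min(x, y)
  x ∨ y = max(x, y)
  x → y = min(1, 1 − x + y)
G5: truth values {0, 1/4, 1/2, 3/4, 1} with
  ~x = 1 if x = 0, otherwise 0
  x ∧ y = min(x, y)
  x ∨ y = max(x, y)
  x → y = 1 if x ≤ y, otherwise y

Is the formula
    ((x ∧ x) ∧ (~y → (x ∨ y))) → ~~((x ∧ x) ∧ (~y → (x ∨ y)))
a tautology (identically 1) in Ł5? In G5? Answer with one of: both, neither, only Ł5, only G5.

In Ł5: every assignment gives 1 — tautology.
In G5: every assignment gives 1 — tautology.

both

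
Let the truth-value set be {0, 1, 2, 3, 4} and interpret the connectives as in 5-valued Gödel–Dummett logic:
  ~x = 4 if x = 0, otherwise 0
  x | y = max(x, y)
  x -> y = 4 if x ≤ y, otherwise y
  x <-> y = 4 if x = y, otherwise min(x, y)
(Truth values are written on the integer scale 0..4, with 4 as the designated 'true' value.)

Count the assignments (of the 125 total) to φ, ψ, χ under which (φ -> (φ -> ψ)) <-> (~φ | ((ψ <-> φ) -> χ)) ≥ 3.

value 4: 49 assignments (counts)
value 3: 6 assignments (counts)
value 2: 12 assignments
value 1: 22 assignments
value 0: 36 assignments
So 55 of the 125 assignments meet the threshold.

55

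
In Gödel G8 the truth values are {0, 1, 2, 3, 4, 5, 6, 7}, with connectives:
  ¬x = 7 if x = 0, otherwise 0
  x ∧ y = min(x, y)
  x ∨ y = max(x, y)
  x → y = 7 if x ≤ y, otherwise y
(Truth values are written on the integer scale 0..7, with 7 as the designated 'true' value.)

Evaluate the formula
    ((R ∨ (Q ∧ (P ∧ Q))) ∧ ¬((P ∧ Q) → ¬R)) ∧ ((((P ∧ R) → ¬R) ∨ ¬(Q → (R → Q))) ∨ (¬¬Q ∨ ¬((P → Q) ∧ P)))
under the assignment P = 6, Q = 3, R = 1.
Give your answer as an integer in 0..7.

P ∧ Q = 6 ∧ 3 = 3
Q ∧ (P ∧ Q) = 3 ∧ 3 = 3
R ∨ (Q ∧ (P ∧ Q)) = 1 ∨ 3 = 3
P ∧ Q = 6 ∧ 3 = 3
¬R = ¬1 = 0
(P ∧ Q) → ¬R = 3 → 0 = 0
¬((P ∧ Q) → ¬R) = ¬0 = 7
(R ∨ (Q ∧ (P ∧ Q))) ∧ ¬((P ∧ Q) → ¬R) = 3 ∧ 7 = 3
P ∧ R = 6 ∧ 1 = 1
¬R = ¬1 = 0
(P ∧ R) → ¬R = 1 → 0 = 0
R → Q = 1 → 3 = 7
Q → (R → Q) = 3 → 7 = 7
¬(Q → (R → Q)) = ¬7 = 0
((P ∧ R) → ¬R) ∨ ¬(Q → (R → Q)) = 0 ∨ 0 = 0
¬Q = ¬3 = 0
¬¬Q = ¬0 = 7
P → Q = 6 → 3 = 3
(P → Q) ∧ P = 3 ∧ 6 = 3
¬((P → Q) ∧ P) = ¬3 = 0
¬¬Q ∨ ¬((P → Q) ∧ P) = 7 ∨ 0 = 7
(((P ∧ R) → ¬R) ∨ ¬(Q → (R → Q))) ∨ (¬¬Q ∨ ¬((P → Q) ∧ P)) = 0 ∨ 7 = 7
((R ∨ (Q ∧ (P ∧ Q))) ∧ ¬((P ∧ Q) → ¬R)) ∧ ((((P ∧ R) → ¬R) ∨ ¬(Q → (R → Q))) ∨ (¬¬Q ∨ ¬((P → Q) ∧ P))) = 3 ∧ 7 = 3

3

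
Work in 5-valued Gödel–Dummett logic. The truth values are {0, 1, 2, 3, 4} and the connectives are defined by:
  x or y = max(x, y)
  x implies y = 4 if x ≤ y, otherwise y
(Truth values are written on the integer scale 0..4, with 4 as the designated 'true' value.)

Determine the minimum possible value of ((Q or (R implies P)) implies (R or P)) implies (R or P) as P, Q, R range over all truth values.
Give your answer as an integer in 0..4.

1

Take P = 0, Q = 0, R = 1:
R implies P = 1 implies 0 = 0
Q or (R implies P) = 0 or 0 = 0
R or P = 1 or 0 = 1
(Q or (R implies P)) implies (R or P) = 0 implies 1 = 4
R or P = 1 or 0 = 1
((Q or (R implies P)) implies (R or P)) implies (R or P) = 4 implies 1 = 1
No assignment yields a value below 1, so this is the minimum.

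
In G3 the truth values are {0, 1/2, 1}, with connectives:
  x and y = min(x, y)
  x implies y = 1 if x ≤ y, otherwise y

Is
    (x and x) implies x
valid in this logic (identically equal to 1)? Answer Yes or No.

x = 0 ↦ 1
x = 1/2 ↦ 1
x = 1 ↦ 1
Every assignment gives a value ≥ 1.

Yes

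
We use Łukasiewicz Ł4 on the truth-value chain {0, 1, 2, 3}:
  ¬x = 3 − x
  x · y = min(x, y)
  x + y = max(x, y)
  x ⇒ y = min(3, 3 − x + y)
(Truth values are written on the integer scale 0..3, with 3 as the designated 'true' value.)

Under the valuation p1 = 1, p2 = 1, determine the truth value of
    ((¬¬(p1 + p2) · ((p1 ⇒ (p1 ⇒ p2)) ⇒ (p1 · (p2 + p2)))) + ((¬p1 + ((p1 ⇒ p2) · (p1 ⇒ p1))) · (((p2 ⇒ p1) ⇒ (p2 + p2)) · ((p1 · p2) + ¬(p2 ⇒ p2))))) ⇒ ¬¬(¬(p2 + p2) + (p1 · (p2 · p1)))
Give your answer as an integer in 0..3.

p1 + p2 = 1 + 1 = 1
¬(p1 + p2) = ¬1 = 2
¬¬(p1 + p2) = ¬2 = 1
p1 ⇒ p2 = 1 ⇒ 1 = 3
p1 ⇒ (p1 ⇒ p2) = 1 ⇒ 3 = 3
p2 + p2 = 1 + 1 = 1
p1 · (p2 + p2) = 1 · 1 = 1
(p1 ⇒ (p1 ⇒ p2)) ⇒ (p1 · (p2 + p2)) = 3 ⇒ 1 = 1
¬¬(p1 + p2) · ((p1 ⇒ (p1 ⇒ p2)) ⇒ (p1 · (p2 + p2))) = 1 · 1 = 1
¬p1 = ¬1 = 2
p1 ⇒ p2 = 1 ⇒ 1 = 3
p1 ⇒ p1 = 1 ⇒ 1 = 3
(p1 ⇒ p2) · (p1 ⇒ p1) = 3 · 3 = 3
¬p1 + ((p1 ⇒ p2) · (p1 ⇒ p1)) = 2 + 3 = 3
p2 ⇒ p1 = 1 ⇒ 1 = 3
p2 + p2 = 1 + 1 = 1
(p2 ⇒ p1) ⇒ (p2 + p2) = 3 ⇒ 1 = 1
p1 · p2 = 1 · 1 = 1
p2 ⇒ p2 = 1 ⇒ 1 = 3
¬(p2 ⇒ p2) = ¬3 = 0
(p1 · p2) + ¬(p2 ⇒ p2) = 1 + 0 = 1
((p2 ⇒ p1) ⇒ (p2 + p2)) · ((p1 · p2) + ¬(p2 ⇒ p2)) = 1 · 1 = 1
(¬p1 + ((p1 ⇒ p2) · (p1 ⇒ p1))) · (((p2 ⇒ p1) ⇒ (p2 + p2)) · ((p1 · p2) + ¬(p2 ⇒ p2))) = 3 · 1 = 1
(¬¬(p1 + p2) · ((p1 ⇒ (p1 ⇒ p2)) ⇒ (p1 · (p2 + p2)))) + ((¬p1 + ((p1 ⇒ p2) · (p1 ⇒ p1))) · (((p2 ⇒ p1) ⇒ (p2 + p2)) · ((p1 · p2) + ¬(p2 ⇒ p2)))) = 1 + 1 = 1
p2 + p2 = 1 + 1 = 1
¬(p2 + p2) = ¬1 = 2
p2 · p1 = 1 · 1 = 1
p1 · (p2 · p1) = 1 · 1 = 1
¬(p2 + p2) + (p1 · (p2 · p1)) = 2 + 1 = 2
¬(¬(p2 + p2) + (p1 · (p2 · p1))) = ¬2 = 1
¬¬(¬(p2 + p2) + (p1 · (p2 · p1))) = ¬1 = 2
((¬¬(p1 + p2) · ((p1 ⇒ (p1 ⇒ p2)) ⇒ (p1 · (p2 + p2)))) + ((¬p1 + ((p1 ⇒ p2) · (p1 ⇒ p1))) · (((p2 ⇒ p1) ⇒ (p2 + p2)) · ((p1 · p2) + ¬(p2 ⇒ p2))))) ⇒ ¬¬(¬(p2 + p2) + (p1 · (p2 · p1))) = 1 ⇒ 2 = 3

3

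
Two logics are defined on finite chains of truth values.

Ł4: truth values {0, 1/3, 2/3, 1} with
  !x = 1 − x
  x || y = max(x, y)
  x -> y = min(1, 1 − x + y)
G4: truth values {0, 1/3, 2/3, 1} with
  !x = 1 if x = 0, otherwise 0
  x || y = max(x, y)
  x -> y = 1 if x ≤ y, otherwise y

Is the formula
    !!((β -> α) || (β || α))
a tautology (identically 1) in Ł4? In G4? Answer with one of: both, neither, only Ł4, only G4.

In Ł4: at α = 0, β = 1/3 the value is 2/3 — not a tautology.
In G4: every assignment gives 1 — tautology.

only G4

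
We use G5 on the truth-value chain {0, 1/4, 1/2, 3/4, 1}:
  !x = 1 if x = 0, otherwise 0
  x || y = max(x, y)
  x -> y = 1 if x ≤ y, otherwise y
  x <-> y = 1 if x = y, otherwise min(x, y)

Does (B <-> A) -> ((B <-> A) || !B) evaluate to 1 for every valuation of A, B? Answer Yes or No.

At A = 1/2, B = 1, for instance:
B <-> A = 1 <-> 1/2 = 1/2
!B = !1 = 0
(B <-> A) || !B = 1/2 || 0 = 1/2
(B <-> A) -> ((B <-> A) || !B) = 1/2 -> 1/2 = 1
and checking the remaining 24 assignments likewise gives ≥ 1 in every case.

Yes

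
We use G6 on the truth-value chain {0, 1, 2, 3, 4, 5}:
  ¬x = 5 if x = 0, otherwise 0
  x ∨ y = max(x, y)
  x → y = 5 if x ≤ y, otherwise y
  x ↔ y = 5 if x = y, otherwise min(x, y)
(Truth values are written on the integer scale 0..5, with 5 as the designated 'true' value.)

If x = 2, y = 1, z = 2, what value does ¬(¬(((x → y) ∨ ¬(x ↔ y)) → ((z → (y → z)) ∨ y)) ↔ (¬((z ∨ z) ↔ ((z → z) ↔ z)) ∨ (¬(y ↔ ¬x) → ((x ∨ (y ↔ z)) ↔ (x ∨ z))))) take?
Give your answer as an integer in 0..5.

x → y = 2 → 1 = 1
x ↔ y = 2 ↔ 1 = 1
¬(x ↔ y) = ¬1 = 0
(x → y) ∨ ¬(x ↔ y) = 1 ∨ 0 = 1
y → z = 1 → 2 = 5
z → (y → z) = 2 → 5 = 5
(z → (y → z)) ∨ y = 5 ∨ 1 = 5
((x → y) ∨ ¬(x ↔ y)) → ((z → (y → z)) ∨ y) = 1 → 5 = 5
¬(((x → y) ∨ ¬(x ↔ y)) → ((z → (y → z)) ∨ y)) = ¬5 = 0
z ∨ z = 2 ∨ 2 = 2
z → z = 2 → 2 = 5
(z → z) ↔ z = 5 ↔ 2 = 2
(z ∨ z) ↔ ((z → z) ↔ z) = 2 ↔ 2 = 5
¬((z ∨ z) ↔ ((z → z) ↔ z)) = ¬5 = 0
¬x = ¬2 = 0
y ↔ ¬x = 1 ↔ 0 = 0
¬(y ↔ ¬x) = ¬0 = 5
y ↔ z = 1 ↔ 2 = 1
x ∨ (y ↔ z) = 2 ∨ 1 = 2
x ∨ z = 2 ∨ 2 = 2
(x ∨ (y ↔ z)) ↔ (x ∨ z) = 2 ↔ 2 = 5
¬(y ↔ ¬x) → ((x ∨ (y ↔ z)) ↔ (x ∨ z)) = 5 → 5 = 5
¬((z ∨ z) ↔ ((z → z) ↔ z)) ∨ (¬(y ↔ ¬x) → ((x ∨ (y ↔ z)) ↔ (x ∨ z))) = 0 ∨ 5 = 5
¬(((x → y) ∨ ¬(x ↔ y)) → ((z → (y → z)) ∨ y)) ↔ (¬((z ∨ z) ↔ ((z → z) ↔ z)) ∨ (¬(y ↔ ¬x) → ((x ∨ (y ↔ z)) ↔ (x ∨ z)))) = 0 ↔ 5 = 0
¬(¬(((x → y) ∨ ¬(x ↔ y)) → ((z → (y → z)) ∨ y)) ↔ (¬((z ∨ z) ↔ ((z → z) ↔ z)) ∨ (¬(y ↔ ¬x) → ((x ∨ (y ↔ z)) ↔ (x ∨ z))))) = ¬0 = 5

5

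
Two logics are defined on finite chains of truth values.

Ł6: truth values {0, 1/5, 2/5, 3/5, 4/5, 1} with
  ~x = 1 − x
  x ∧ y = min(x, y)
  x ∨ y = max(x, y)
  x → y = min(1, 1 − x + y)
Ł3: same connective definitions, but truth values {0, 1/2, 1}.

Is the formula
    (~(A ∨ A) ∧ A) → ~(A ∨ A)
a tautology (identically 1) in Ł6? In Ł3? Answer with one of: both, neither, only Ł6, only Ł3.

both

In Ł6: every assignment gives 1 — tautology.
In Ł3: every assignment gives 1 — tautology.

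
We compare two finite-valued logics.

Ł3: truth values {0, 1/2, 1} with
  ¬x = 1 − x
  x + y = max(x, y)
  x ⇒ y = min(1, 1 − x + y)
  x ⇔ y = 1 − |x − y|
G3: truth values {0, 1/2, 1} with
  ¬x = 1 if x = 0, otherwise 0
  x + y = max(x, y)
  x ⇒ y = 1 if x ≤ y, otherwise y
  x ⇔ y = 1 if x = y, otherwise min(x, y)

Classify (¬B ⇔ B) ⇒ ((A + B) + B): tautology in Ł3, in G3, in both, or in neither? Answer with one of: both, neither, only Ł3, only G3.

In Ł3: at A = 0, B = 1/2 the value is 1/2 — not a tautology.
In G3: every assignment gives 1 — tautology.

only G3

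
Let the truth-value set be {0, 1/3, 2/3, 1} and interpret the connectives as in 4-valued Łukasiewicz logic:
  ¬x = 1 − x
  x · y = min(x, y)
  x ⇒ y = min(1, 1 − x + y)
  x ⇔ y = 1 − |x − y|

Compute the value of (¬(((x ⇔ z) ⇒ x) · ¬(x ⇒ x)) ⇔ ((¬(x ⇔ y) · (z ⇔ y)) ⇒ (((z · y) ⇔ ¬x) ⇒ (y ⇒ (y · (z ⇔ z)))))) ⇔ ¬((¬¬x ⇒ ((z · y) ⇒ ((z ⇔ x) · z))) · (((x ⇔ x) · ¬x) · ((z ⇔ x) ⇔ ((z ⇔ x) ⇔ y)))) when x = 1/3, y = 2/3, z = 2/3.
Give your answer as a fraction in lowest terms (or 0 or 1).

x ⇔ z = 1/3 ⇔ 2/3 = 2/3
(x ⇔ z) ⇒ x = 2/3 ⇒ 1/3 = 2/3
x ⇒ x = 1/3 ⇒ 1/3 = 1
¬(x ⇒ x) = ¬1 = 0
((x ⇔ z) ⇒ x) · ¬(x ⇒ x) = 2/3 · 0 = 0
¬(((x ⇔ z) ⇒ x) · ¬(x ⇒ x)) = ¬0 = 1
x ⇔ y = 1/3 ⇔ 2/3 = 2/3
¬(x ⇔ y) = ¬2/3 = 1/3
z ⇔ y = 2/3 ⇔ 2/3 = 1
¬(x ⇔ y) · (z ⇔ y) = 1/3 · 1 = 1/3
z · y = 2/3 · 2/3 = 2/3
¬x = ¬1/3 = 2/3
(z · y) ⇔ ¬x = 2/3 ⇔ 2/3 = 1
z ⇔ z = 2/3 ⇔ 2/3 = 1
y · (z ⇔ z) = 2/3 · 1 = 2/3
y ⇒ (y · (z ⇔ z)) = 2/3 ⇒ 2/3 = 1
((z · y) ⇔ ¬x) ⇒ (y ⇒ (y · (z ⇔ z))) = 1 ⇒ 1 = 1
(¬(x ⇔ y) · (z ⇔ y)) ⇒ (((z · y) ⇔ ¬x) ⇒ (y ⇒ (y · (z ⇔ z)))) = 1/3 ⇒ 1 = 1
¬(((x ⇔ z) ⇒ x) · ¬(x ⇒ x)) ⇔ ((¬(x ⇔ y) · (z ⇔ y)) ⇒ (((z · y) ⇔ ¬x) ⇒ (y ⇒ (y · (z ⇔ z))))) = 1 ⇔ 1 = 1
¬x = ¬1/3 = 2/3
¬¬x = ¬2/3 = 1/3
z · y = 2/3 · 2/3 = 2/3
z ⇔ x = 2/3 ⇔ 1/3 = 2/3
(z ⇔ x) · z = 2/3 · 2/3 = 2/3
(z · y) ⇒ ((z ⇔ x) · z) = 2/3 ⇒ 2/3 = 1
¬¬x ⇒ ((z · y) ⇒ ((z ⇔ x) · z)) = 1/3 ⇒ 1 = 1
x ⇔ x = 1/3 ⇔ 1/3 = 1
¬x = ¬1/3 = 2/3
(x ⇔ x) · ¬x = 1 · 2/3 = 2/3
z ⇔ x = 2/3 ⇔ 1/3 = 2/3
z ⇔ x = 2/3 ⇔ 1/3 = 2/3
(z ⇔ x) ⇔ y = 2/3 ⇔ 2/3 = 1
(z ⇔ x) ⇔ ((z ⇔ x) ⇔ y) = 2/3 ⇔ 1 = 2/3
((x ⇔ x) · ¬x) · ((z ⇔ x) ⇔ ((z ⇔ x) ⇔ y)) = 2/3 · 2/3 = 2/3
(¬¬x ⇒ ((z · y) ⇒ ((z ⇔ x) · z))) · (((x ⇔ x) · ¬x) · ((z ⇔ x) ⇔ ((z ⇔ x) ⇔ y))) = 1 · 2/3 = 2/3
¬((¬¬x ⇒ ((z · y) ⇒ ((z ⇔ x) · z))) · (((x ⇔ x) · ¬x) · ((z ⇔ x) ⇔ ((z ⇔ x) ⇔ y)))) = ¬2/3 = 1/3
(¬(((x ⇔ z) ⇒ x) · ¬(x ⇒ x)) ⇔ ((¬(x ⇔ y) · (z ⇔ y)) ⇒ (((z · y) ⇔ ¬x) ⇒ (y ⇒ (y · (z ⇔ z)))))) ⇔ ¬((¬¬x ⇒ ((z · y) ⇒ ((z ⇔ x) · z))) · (((x ⇔ x) · ¬x) · ((z ⇔ x) ⇔ ((z ⇔ x) ⇔ y)))) = 1 ⇔ 1/3 = 1/3

1/3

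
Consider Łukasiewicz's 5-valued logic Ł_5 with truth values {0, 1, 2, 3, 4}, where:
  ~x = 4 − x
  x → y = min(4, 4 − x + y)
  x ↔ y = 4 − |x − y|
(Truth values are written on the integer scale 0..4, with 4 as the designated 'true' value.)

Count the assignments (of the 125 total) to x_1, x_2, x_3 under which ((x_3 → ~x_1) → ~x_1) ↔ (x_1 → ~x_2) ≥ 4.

51

value 4: 51 assignments (counts)
value 3: 41 assignments
value 2: 22 assignments
value 1: 9 assignments
value 0: 2 assignments
So 51 of the 125 assignments meet the threshold.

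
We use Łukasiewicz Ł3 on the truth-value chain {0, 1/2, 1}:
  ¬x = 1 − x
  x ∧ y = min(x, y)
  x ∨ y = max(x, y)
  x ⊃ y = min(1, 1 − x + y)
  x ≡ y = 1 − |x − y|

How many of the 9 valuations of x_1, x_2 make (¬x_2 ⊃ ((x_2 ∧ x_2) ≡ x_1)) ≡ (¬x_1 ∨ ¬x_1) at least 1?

5

x_1 = 0, x_2 = 0 ↦ 1  ≥
x_1 = 0, x_2 = 1/2 ↦ 1  ≥
x_1 = 0, x_2 = 1 ↦ 1  ≥
x_1 = 1/2, x_2 = 0 ↦ 1  ≥
x_1 = 1/2, x_2 = 1/2 ↦ 1/2  <
x_1 = 1/2, x_2 = 1 ↦ 1/2  <
x_1 = 1, x_2 = 0 ↦ 1  ≥
x_1 = 1, x_2 = 1/2 ↦ 0  <
x_1 = 1, x_2 = 1 ↦ 0  <
So 5 of the 9 assignments meet the threshold.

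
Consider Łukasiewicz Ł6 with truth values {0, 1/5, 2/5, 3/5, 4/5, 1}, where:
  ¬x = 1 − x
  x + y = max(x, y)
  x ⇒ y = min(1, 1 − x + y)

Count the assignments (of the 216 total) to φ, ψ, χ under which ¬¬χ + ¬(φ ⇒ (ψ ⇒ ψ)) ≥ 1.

value 1: 36 assignments (counts)
value 4/5: 36 assignments
value 3/5: 36 assignments
value 2/5: 36 assignments
value 1/5: 36 assignments
value 0: 36 assignments
So 36 of the 216 assignments meet the threshold.

36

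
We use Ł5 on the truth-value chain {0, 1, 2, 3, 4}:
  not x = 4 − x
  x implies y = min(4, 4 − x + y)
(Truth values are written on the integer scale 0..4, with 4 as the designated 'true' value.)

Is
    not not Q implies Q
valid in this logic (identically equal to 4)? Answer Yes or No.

Yes

Q = 0 ↦ 4
Q = 1 ↦ 4
Q = 2 ↦ 4
Q = 3 ↦ 4
Q = 4 ↦ 4
Every assignment gives a value ≥ 4.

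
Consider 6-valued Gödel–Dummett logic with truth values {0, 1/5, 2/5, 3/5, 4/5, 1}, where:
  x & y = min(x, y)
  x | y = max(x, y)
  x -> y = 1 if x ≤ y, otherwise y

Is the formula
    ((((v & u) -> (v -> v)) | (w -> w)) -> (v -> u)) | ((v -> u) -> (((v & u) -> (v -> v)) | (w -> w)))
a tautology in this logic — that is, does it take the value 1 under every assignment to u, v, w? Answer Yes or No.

Yes

At u = 2/5, v = 3/5, w = 1/5, for instance:
v & u = 3/5 & 2/5 = 2/5
v -> v = 3/5 -> 3/5 = 1
(v & u) -> (v -> v) = 2/5 -> 1 = 1
w -> w = 1/5 -> 1/5 = 1
((v & u) -> (v -> v)) | (w -> w) = 1 | 1 = 1
v -> u = 3/5 -> 2/5 = 2/5
(((v & u) -> (v -> v)) | (w -> w)) -> (v -> u) = 1 -> 2/5 = 2/5
(v -> u) -> (((v & u) -> (v -> v)) | (w -> w)) = 2/5 -> 1 = 1
((((v & u) -> (v -> v)) | (w -> w)) -> (v -> u)) | ((v -> u) -> (((v & u) -> (v -> v)) | (w -> w))) = 2/5 | 1 = 1
and checking the remaining 215 assignments likewise gives ≥ 1 in every case.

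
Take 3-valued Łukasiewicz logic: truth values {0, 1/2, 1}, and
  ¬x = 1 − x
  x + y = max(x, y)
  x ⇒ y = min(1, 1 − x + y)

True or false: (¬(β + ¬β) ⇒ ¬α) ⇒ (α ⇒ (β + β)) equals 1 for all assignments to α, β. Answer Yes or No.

No

Counterexample: take α = 1/2, β = 0.
¬β = ¬0 = 1
β + ¬β = 0 + 1 = 1
¬(β + ¬β) = ¬1 = 0
¬α = ¬1/2 = 1/2
¬(β + ¬β) ⇒ ¬α = 0 ⇒ 1/2 = 1
β + β = 0 + 0 = 0
α ⇒ (β + β) = 1/2 ⇒ 0 = 1/2
(¬(β + ¬β) ⇒ ¬α) ⇒ (α ⇒ (β + β)) = 1 ⇒ 1/2 = 1/2
This gives 1/2 ≠ 1.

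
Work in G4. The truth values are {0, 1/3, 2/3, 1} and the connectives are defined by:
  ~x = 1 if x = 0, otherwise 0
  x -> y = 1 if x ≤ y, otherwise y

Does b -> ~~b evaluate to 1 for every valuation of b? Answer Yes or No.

b = 0 ↦ 1
b = 1/3 ↦ 1
b = 2/3 ↦ 1
b = 1 ↦ 1
Every assignment gives a value ≥ 1.

Yes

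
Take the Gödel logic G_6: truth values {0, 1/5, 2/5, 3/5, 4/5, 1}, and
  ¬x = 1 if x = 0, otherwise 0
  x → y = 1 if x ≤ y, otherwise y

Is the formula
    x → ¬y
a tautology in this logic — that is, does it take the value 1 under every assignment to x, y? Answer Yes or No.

Counterexample: take x = 1/5, y = 1/5.
¬y = ¬1/5 = 0
x → ¬y = 1/5 → 0 = 0
This gives 0 ≠ 1.

No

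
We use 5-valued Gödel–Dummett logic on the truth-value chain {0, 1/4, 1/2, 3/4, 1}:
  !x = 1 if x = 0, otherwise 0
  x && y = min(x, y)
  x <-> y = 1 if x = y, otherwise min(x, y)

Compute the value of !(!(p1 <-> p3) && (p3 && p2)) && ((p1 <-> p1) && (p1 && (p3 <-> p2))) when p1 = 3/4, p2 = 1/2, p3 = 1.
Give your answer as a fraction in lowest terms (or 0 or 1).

p1 <-> p3 = 3/4 <-> 1 = 3/4
!(p1 <-> p3) = !3/4 = 0
p3 && p2 = 1 && 1/2 = 1/2
!(p1 <-> p3) && (p3 && p2) = 0 && 1/2 = 0
!(!(p1 <-> p3) && (p3 && p2)) = !0 = 1
p1 <-> p1 = 3/4 <-> 3/4 = 1
p3 <-> p2 = 1 <-> 1/2 = 1/2
p1 && (p3 <-> p2) = 3/4 && 1/2 = 1/2
(p1 <-> p1) && (p1 && (p3 <-> p2)) = 1 && 1/2 = 1/2
!(!(p1 <-> p3) && (p3 && p2)) && ((p1 <-> p1) && (p1 && (p3 <-> p2))) = 1 && 1/2 = 1/2

1/2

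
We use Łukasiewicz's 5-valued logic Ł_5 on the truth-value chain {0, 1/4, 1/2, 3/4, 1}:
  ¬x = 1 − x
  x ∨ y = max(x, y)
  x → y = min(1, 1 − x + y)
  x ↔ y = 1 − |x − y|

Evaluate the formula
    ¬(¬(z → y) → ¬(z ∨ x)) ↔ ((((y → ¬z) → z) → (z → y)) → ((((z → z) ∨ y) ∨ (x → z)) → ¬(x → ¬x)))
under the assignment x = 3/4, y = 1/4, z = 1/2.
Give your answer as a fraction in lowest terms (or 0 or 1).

z → y = 1/2 → 1/4 = 3/4
¬(z → y) = ¬3/4 = 1/4
z ∨ x = 1/2 ∨ 3/4 = 3/4
¬(z ∨ x) = ¬3/4 = 1/4
¬(z → y) → ¬(z ∨ x) = 1/4 → 1/4 = 1
¬(¬(z → y) → ¬(z ∨ x)) = ¬1 = 0
¬z = ¬1/2 = 1/2
y → ¬z = 1/4 → 1/2 = 1
(y → ¬z) → z = 1 → 1/2 = 1/2
z → y = 1/2 → 1/4 = 3/4
((y → ¬z) → z) → (z → y) = 1/2 → 3/4 = 1
z → z = 1/2 → 1/2 = 1
(z → z) ∨ y = 1 ∨ 1/4 = 1
x → z = 3/4 → 1/2 = 3/4
((z → z) ∨ y) ∨ (x → z) = 1 ∨ 3/4 = 1
¬x = ¬3/4 = 1/4
x → ¬x = 3/4 → 1/4 = 1/2
¬(x → ¬x) = ¬1/2 = 1/2
(((z → z) ∨ y) ∨ (x → z)) → ¬(x → ¬x) = 1 → 1/2 = 1/2
(((y → ¬z) → z) → (z → y)) → ((((z → z) ∨ y) ∨ (x → z)) → ¬(x → ¬x)) = 1 → 1/2 = 1/2
¬(¬(z → y) → ¬(z ∨ x)) ↔ ((((y → ¬z) → z) → (z → y)) → ((((z → z) ∨ y) ∨ (x → z)) → ¬(x → ¬x))) = 0 ↔ 1/2 = 1/2

1/2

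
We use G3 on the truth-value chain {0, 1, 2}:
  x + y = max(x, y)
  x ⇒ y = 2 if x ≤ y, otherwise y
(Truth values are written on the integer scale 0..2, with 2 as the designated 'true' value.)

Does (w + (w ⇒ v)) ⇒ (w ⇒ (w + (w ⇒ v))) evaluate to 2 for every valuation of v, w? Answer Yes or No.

v = 0, w = 0 ↦ 2
v = 0, w = 1 ↦ 2
v = 0, w = 2 ↦ 2
v = 1, w = 0 ↦ 2
v = 1, w = 1 ↦ 2
v = 1, w = 2 ↦ 2
v = 2, w = 0 ↦ 2
v = 2, w = 1 ↦ 2
v = 2, w = 2 ↦ 2
Every assignment gives a value ≥ 2.

Yes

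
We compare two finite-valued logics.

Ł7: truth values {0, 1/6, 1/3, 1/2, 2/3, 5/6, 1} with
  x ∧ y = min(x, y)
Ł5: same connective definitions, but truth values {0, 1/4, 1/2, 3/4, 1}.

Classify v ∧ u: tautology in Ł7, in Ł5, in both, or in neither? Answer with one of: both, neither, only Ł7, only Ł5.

In Ł7: at u = 0, v = 0 the value is 0 — not a tautology.
In Ł5: at u = 0, v = 0 the value is 0 — not a tautology.

neither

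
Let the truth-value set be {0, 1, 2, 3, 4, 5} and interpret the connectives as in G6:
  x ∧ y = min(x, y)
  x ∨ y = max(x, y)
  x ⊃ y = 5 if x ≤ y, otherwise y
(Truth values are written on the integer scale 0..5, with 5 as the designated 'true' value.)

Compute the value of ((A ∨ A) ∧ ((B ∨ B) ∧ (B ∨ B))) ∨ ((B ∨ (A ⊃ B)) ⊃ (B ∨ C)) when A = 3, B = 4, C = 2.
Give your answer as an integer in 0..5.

A ∨ A = 3 ∨ 3 = 3
B ∨ B = 4 ∨ 4 = 4
B ∨ B = 4 ∨ 4 = 4
(B ∨ B) ∧ (B ∨ B) = 4 ∧ 4 = 4
(A ∨ A) ∧ ((B ∨ B) ∧ (B ∨ B)) = 3 ∧ 4 = 3
A ⊃ B = 3 ⊃ 4 = 5
B ∨ (A ⊃ B) = 4 ∨ 5 = 5
B ∨ C = 4 ∨ 2 = 4
(B ∨ (A ⊃ B)) ⊃ (B ∨ C) = 5 ⊃ 4 = 4
((A ∨ A) ∧ ((B ∨ B) ∧ (B ∨ B))) ∨ ((B ∨ (A ⊃ B)) ⊃ (B ∨ C)) = 3 ∨ 4 = 4

4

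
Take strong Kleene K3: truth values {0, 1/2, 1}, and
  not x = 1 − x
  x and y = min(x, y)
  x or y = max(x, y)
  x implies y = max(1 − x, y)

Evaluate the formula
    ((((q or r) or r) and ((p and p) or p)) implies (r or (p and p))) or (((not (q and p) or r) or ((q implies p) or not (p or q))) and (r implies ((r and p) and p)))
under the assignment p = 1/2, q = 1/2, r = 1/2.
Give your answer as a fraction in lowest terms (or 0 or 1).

q or r = 1/2 or 1/2 = 1/2
(q or r) or r = 1/2 or 1/2 = 1/2
p and p = 1/2 and 1/2 = 1/2
(p and p) or p = 1/2 or 1/2 = 1/2
((q or r) or r) and ((p and p) or p) = 1/2 and 1/2 = 1/2
p and p = 1/2 and 1/2 = 1/2
r or (p and p) = 1/2 or 1/2 = 1/2
(((q or r) or r) and ((p and p) or p)) implies (r or (p and p)) = 1/2 implies 1/2 = 1/2
q and p = 1/2 and 1/2 = 1/2
not (q and p) = not 1/2 = 1/2
not (q and p) or r = 1/2 or 1/2 = 1/2
q implies p = 1/2 implies 1/2 = 1/2
p or q = 1/2 or 1/2 = 1/2
not (p or q) = not 1/2 = 1/2
(q implies p) or not (p or q) = 1/2 or 1/2 = 1/2
(not (q and p) or r) or ((q implies p) or not (p or q)) = 1/2 or 1/2 = 1/2
r and p = 1/2 and 1/2 = 1/2
(r and p) and p = 1/2 and 1/2 = 1/2
r implies ((r and p) and p) = 1/2 implies 1/2 = 1/2
((not (q and p) or r) or ((q implies p) or not (p or q))) and (r implies ((r and p) and p)) = 1/2 and 1/2 = 1/2
((((q or r) or r) and ((p and p) or p)) implies (r or (p and p))) or (((not (q and p) or r) or ((q implies p) or not (p or q))) and (r implies ((r and p) and p))) = 1/2 or 1/2 = 1/2

1/2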